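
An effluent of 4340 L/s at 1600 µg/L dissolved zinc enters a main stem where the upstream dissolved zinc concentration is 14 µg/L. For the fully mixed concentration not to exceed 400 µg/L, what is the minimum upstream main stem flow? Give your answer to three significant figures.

13500 L/s

Set C_mix = 400: (Q·14.00 + 4340·1600) / (Q + 4340) = 400
→ Q = 4340·(1600 − 400)/(400 − 14.00) = 13490 L/s.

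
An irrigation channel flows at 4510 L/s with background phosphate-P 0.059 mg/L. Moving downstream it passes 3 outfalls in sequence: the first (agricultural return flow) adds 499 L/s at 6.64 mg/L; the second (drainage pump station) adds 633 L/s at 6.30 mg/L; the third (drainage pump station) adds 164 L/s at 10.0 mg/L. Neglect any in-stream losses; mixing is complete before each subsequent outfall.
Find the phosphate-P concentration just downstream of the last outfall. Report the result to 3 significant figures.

1.59 mg/L

Below outfall 1: Q → 5009 L/s, C = (4510·0.05900 + 499.0·6.640)/5009 = 0.7146 mg/L.
Below outfall 2: Q → 5642 L/s, C = (5009·0.7146 + 633.0·6.300)/5642 = 1.341 mg/L.
Below outfall 3: Q → 5806 L/s, C = (5642·1.341 + 164.0·10.00)/5806 = 1.586 mg/L.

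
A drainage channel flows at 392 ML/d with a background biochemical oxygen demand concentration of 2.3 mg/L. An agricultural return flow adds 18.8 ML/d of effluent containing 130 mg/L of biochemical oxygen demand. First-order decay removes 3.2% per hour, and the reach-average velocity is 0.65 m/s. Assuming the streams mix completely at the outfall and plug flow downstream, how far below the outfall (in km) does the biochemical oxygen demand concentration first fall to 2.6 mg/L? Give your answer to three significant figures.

82.1 km

Mass balance: C = (392.0·2.300 + 18.80·130.0) / 410.8 = 3346/410.8 = 8.144 mg/L.
3.2%/h lost → k = −ln(1 − 0.032) = 0.03252 h⁻¹.
Set 8.144·exp(−k·t) = 2.6 → t = ln(8.144/2.6)/k = 126400 s = 35.11 h.
Distance = v·t = 0.65·126400 = 82150 m = 82.15 km.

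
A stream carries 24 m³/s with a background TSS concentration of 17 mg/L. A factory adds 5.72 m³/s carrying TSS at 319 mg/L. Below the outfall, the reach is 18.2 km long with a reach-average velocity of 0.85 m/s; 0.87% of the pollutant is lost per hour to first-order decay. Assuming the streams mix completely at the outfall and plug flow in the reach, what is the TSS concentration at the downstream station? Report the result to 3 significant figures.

71.3 mg/L

Mixed concentration C = ΣQC/ΣQ = (24.00·17.00 + 5.720·319.0) / 29.72 = 2233/29.72 = 75.12 mg/L.
Travel time t = 18.2·1000 / 0.85 = 21410 s = 5.948 h.
0.87%/h lost → k = −ln(1 − 0.0087) = 0.008738 h⁻¹.
First-order decay: C = 75.12·exp(−k·t) = 75.12·0.9494 = 71.32 mg/L.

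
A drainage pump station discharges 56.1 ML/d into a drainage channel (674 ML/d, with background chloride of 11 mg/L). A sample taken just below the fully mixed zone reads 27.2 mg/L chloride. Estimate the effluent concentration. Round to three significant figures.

Mass balance: 674.0·11.00 + 56.10·Cₑ = 730.1·27.20
→ Cₑ = (730.1·27.20 − 674.0·11.00) / 56.10 = 221.8 mg/L.

222 mg/L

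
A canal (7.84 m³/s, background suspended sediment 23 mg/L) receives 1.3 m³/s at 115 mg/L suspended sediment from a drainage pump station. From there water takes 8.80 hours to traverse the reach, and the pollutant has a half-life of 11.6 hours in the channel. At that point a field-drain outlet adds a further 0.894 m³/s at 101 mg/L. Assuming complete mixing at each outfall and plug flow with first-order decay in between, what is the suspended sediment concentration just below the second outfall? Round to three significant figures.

Mixed concentration C = ΣQC/ΣQ = (7.840·23.00 + 1.300·115.0) / 9.140 = 329.8/9.140 = 36.09 mg/L; combined flow 9.140 m³/s.
Half-life 11.6 h → k = ln 2 / 11.6 = 0.05975 h⁻¹ = 1.434 d⁻¹.
Applying C = C₀e^(−kt): 36.09 × 0.5911 = 21.33 mg/L.
At the second outfall, C = (9.140·21.33 + 0.8940·101.0) / (9.140 + 0.8940) = 28.43 mg/L.

28.4 mg/L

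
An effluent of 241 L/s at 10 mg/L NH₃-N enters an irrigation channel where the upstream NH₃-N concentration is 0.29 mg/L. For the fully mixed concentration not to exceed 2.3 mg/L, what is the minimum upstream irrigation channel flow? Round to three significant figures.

Set C_mix = 2.3: (Q·0.2900 + 241.0·10.00) / (Q + 241.0) = 2.3
→ Q = 241.0·(10.00 − 2.3)/(2.3 − 0.2900) = 923.2 L/s.

923 L/s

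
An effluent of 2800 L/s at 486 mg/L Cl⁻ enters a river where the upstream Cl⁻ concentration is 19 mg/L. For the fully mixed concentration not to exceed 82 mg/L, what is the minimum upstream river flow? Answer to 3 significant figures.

18000 L/s

Set C_mix = 82: (Q·19.00 + 2800·486.0) / (Q + 2800) = 82
→ Q = 2800·(486.0 − 82)/(82 − 19.00) = 17960 L/s.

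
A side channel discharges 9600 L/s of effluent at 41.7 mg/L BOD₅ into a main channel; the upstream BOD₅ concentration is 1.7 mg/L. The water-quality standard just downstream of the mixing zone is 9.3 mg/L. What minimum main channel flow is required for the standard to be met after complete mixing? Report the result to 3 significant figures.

Set C_mix = 9.3: (Q·1.700 + 9600·41.70) / (Q + 9600) = 9.3
→ Q = 9600·(41.70 − 9.3)/(9.3 − 1.700) = 40930 L/s.

40900 L/s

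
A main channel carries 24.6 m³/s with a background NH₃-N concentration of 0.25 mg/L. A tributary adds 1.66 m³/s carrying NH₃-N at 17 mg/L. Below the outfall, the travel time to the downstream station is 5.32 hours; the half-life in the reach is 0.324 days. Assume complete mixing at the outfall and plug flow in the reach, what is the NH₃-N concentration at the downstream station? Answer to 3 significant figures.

0.815 mg/L

After mixing, C = (24.60·0.2500 + 1.660·17.00) / 26.26 = 34.37/26.26 = 1.309 mg/L.
Half-life 0.324 d → k = ln 2 / 0.324 = 2.139 d⁻¹.
Applying C = C₀e^(−kt): 1.309 × 0.6224 = 0.8146 mg/L.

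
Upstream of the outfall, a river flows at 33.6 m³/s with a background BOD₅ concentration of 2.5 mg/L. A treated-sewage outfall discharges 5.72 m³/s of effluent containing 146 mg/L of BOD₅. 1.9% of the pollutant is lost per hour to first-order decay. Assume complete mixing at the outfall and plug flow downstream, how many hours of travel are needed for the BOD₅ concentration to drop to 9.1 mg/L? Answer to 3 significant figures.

49.2 h

After mixing, C = (33.60·2.500 + 5.720·146.0) / 39.32 = 919.1/39.32 = 23.38 mg/L.
1.9%/h lost → k = −ln(1 − 0.019) = 0.01918 h⁻¹.
23.38·exp(−k·t) = 9.1 → t = ln(23.38/9.1)/k = 177000 s = 49.18 h.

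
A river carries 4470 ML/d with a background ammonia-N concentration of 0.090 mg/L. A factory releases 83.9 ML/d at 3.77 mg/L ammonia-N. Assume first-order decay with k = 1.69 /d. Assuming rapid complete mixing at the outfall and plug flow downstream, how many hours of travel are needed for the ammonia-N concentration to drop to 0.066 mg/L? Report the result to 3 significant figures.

12.4 h

Flow-weighted average: C = (4470·0.09000 + 83.90·3.770) / 4554 = 718.6/4554 = 0.1578 mg/L.
0.1578·exp(−k·t) = 0.066 → t = ln(0.1578/0.066)/k = 44560 s = 12.38 h.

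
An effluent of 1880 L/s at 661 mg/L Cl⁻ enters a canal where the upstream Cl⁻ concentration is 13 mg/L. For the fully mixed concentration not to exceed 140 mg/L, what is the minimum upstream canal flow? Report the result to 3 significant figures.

7710 L/s

Set C_mix = 140: (Q·13.00 + 1880·661.0) / (Q + 1880) = 140
→ Q = 1880·(661.0 − 140)/(140 − 13.00) = 7712 L/s.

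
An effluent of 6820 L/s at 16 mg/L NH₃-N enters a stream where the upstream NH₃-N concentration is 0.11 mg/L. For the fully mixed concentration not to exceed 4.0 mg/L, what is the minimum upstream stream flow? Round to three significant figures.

21000 L/s

Set C_mix = 4.0: (Q·0.1100 + 6820·16.00) / (Q + 6820) = 4.0
→ Q = 6820·(16.00 − 4.0)/(4.0 − 0.1100) = 21040 L/s.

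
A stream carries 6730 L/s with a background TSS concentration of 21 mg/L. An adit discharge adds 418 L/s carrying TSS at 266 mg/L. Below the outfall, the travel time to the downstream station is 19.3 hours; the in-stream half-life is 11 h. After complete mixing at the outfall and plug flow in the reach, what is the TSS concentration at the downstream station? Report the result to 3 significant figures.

Mixed concentration C = ΣQC/ΣQ = (6730·21.00 + 418.0·266.0) / 7148 = 252500/7148 = 35.33 mg/L.
Half-life 11 h → k = ln 2 / 11 = 0.06301 h⁻¹ = 1.512 d⁻¹.
After decay, C = 35.33 × e^(−kt) = 35.33 × 0.2964 = 10.47 mg/L.

10.5 mg/L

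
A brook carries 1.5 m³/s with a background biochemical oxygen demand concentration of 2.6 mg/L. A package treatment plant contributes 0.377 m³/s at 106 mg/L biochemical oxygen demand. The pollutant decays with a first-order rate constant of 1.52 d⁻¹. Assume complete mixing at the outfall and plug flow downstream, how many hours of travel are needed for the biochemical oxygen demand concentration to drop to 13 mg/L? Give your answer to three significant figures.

Conservation of mass: C = (1.500·2.600 + 0.3770·106.0) / 1.877 = 43.86/1.877 = 23.37 mg/L.
23.37·exp(−k·t) = 13 → t = ln(23.37/13)/k = 33330 s = 9.259 h.

9.26 h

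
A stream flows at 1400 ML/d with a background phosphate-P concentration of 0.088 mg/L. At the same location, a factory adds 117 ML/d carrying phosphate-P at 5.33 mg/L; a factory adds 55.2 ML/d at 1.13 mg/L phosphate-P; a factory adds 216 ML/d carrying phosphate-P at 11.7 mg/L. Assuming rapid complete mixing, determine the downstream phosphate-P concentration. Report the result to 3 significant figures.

1.87 mg/L

Conservation of mass: C = (1400·0.08800 + 117.0·5.330 + 55.20·1.130 + 216.0·11.70) / 1788 = 3336/1788 = 1.866 mg/L.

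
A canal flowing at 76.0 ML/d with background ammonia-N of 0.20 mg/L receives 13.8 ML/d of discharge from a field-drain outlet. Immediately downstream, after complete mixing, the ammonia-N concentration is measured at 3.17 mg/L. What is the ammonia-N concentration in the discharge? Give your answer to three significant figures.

Mass balance: 76.00·0.2000 + 13.80·Cₑ = 89.80·3.170
→ Cₑ = (89.80·3.170 − 76.00·0.2000) / 13.80 = 19.53 mg/L.

19.5 mg/L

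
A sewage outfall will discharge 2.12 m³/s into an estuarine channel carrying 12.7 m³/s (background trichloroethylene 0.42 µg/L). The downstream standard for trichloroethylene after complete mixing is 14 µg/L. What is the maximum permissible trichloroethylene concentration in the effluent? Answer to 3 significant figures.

At the limit, (Qr·Cr + Qe·Cₑ)/(Qr + Qe) = 14:
Cₑ = (14.82·14 − 12.70·0.4200) / 2.120 = 95.35 µg/L.

95.4 µg/L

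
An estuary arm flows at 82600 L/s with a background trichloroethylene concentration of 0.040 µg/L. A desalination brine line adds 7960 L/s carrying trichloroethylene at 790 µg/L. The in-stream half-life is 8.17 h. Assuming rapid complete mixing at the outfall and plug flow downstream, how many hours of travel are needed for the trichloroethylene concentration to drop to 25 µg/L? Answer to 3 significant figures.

Mixed concentration C = ΣQC/ΣQ = (82600·0.04000 + 7960·790.0) / 90560 = 6292000/90560 = 69.48 µg/L.
Half-life 8.17 h → k = ln 2 / 8.17 = 0.08484 h⁻¹ = 2.036 d⁻¹.
69.48·exp(−k·t) = 25 → t = ln(69.48/25)/k = 43370 s = 12.05 h.

12.0 h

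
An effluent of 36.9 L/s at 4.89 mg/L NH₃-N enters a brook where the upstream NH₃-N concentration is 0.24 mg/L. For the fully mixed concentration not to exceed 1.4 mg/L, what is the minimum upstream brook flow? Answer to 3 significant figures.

111 L/s

Set C_mix = 1.4: (Q·0.2400 + 36.90·4.890) / (Q + 36.90) = 1.4
→ Q = 36.90·(4.890 − 1.4)/(1.4 − 0.2400) = 111.0 L/s.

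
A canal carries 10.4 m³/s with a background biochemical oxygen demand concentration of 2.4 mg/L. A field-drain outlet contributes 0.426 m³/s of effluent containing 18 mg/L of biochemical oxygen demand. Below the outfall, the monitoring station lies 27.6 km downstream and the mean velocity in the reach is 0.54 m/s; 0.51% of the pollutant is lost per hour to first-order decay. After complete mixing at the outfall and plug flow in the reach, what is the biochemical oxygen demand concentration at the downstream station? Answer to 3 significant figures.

2.80 mg/L

Flow-weighted average: C = (10.40·2.400 + 0.4260·18.00) / 10.83 = 32.63/10.83 = 3.014 mg/L.
Travel time t = 27.6·1000 / 0.54 = 51110 s = 14.20 h.
0.51%/h lost → k = −ln(1 − 0.0051) = 0.005113 h⁻¹.
First-order decay: C = 3.014·exp(−k·t) = 3.014·0.9300 = 2.803 mg/L.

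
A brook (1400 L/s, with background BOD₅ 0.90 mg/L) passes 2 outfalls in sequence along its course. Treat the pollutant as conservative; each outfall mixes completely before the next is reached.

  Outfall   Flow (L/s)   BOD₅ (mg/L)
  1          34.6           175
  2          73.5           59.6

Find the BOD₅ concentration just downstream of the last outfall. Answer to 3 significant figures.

7.76 mg/L

Below outfall 1: Q → 1435 L/s, C = (1400·0.9000 + 34.60·175.0)/1435 = 5.099 mg/L.
Below outfall 2: Q → 1508 L/s, C = (1435·5.099 + 73.50·59.60)/1508 = 7.755 mg/L.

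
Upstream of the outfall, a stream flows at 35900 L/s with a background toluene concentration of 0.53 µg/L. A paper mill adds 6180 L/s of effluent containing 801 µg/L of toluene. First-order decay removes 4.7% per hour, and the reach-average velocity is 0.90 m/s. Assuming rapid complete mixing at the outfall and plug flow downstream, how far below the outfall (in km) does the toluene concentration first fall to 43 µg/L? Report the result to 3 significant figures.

Mixed concentration C = ΣQC/ΣQ = (35900·0.5300 + 6180·801.0) / 42080 = 4969000/42080 = 118.1 µg/L.
4.7%/h lost → k = −ln(1 − 0.047) = 0.04814 h⁻¹.
Set 118.1·exp(−k·t) = 43 → t = ln(118.1/43)/k = 75550 s = 20.99 h.
Distance = v·t = 0.90·75550 = 67990 m = 67.99 km.

68.0 km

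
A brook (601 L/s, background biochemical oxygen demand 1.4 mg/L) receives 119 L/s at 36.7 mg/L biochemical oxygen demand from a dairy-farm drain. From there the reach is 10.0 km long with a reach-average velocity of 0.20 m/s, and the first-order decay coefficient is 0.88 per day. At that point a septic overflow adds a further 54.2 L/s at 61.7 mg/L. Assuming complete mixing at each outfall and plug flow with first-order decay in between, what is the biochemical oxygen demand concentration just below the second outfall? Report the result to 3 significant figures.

Mass balance: C = (601.0·1.400 + 119.0·36.70) / 720.0 = 5209/720.0 = 7.234 mg/L; combined flow 720.0 L/s.
Travel time t = 10.0·1000 / 0.20 = 50000 s = 13.89 h.
Applying C = C₀e^(−kt): 7.234 × 0.6009 = 4.347 mg/L.
At the second outfall, C = (720.0·4.347 + 54.20·61.70) / (720.0 + 54.20) = 8.363 mg/L.

8.36 mg/L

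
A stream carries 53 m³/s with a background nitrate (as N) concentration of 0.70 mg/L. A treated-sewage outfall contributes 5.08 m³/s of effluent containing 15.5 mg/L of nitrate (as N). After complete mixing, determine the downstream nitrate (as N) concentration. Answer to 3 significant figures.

1.99 mg/L

Mixed concentration C = ΣQC/ΣQ = (53.00·0.7000 + 5.080·15.50) / 58.08 = 115.8/58.08 = 1.994 mg/L.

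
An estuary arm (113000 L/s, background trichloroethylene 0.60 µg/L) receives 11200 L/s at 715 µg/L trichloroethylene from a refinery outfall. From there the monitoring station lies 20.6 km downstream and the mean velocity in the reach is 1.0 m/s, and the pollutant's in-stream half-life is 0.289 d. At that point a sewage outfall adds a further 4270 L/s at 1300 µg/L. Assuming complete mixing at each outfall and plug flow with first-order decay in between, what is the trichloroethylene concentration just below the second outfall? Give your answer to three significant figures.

78.7 µg/L

Conservation of mass: C = (113000·0.6000 + 11200·715.0) / 124200 = 8076000/124200 = 65.02 µg/L; combined flow 124200 L/s.
Travel time t = 20.6·1000 / 1.0 = 20600 s = 5.722 h.
Half-life 0.289 d → k = ln 2 / 0.289 = 2.398 d⁻¹.
Applying C = C₀e^(−kt): 65.02 × 0.5645 = 36.70 µg/L.
At the second outfall, C = (124200·36.70 + 4270·1300) / (124200 + 4270) = 78.69 µg/L.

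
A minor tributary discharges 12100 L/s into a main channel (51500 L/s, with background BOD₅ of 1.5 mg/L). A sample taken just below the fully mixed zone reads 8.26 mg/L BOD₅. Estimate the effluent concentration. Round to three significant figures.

37.0 mg/L

Mass balance: 51500·1.500 + 12100·Cₑ = 63600·8.260
→ Cₑ = (63600·8.260 − 51500·1.500) / 12100 = 37.03 mg/L.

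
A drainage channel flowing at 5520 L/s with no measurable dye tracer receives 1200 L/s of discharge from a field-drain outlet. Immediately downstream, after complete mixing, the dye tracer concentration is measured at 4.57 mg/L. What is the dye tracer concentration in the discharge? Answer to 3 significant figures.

25.6 mg/L

Mass balance: 5520·0 + 1200·Cₑ = 6720·4.570
→ Cₑ = (6720·4.570 − 5520·0) / 1200 = 25.59 mg/L.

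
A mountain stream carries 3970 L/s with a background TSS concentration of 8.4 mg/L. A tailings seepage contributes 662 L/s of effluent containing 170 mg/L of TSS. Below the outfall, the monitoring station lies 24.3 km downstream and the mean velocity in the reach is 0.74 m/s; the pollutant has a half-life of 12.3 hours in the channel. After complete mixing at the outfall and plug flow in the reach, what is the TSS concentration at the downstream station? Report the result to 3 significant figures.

18.8 mg/L

After mixing, C = (3970·8.400 + 662.0·170.0) / 4632 = 145900/4632 = 31.50 mg/L.
Travel time t = 24.3·1000 / 0.74 = 32840 s = 9.122 h.
Half-life 12.3 h → k = ln 2 / 12.3 = 0.05635 h⁻¹ = 1.352 d⁻¹.
Decay over the reach: 31.50·exp(−kt) = 31.50·0.5981 = 18.84 mg/L.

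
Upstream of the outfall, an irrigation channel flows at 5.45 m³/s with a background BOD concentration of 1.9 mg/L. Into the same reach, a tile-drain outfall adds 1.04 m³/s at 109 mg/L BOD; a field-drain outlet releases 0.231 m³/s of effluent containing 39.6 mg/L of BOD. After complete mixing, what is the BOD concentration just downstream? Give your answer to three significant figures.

19.8 mg/L

After mixing, C = (5.450·1.900 + 1.040·109.0 + 0.2310·39.60) / 6.721 = 132.9/6.721 = 19.77 mg/L.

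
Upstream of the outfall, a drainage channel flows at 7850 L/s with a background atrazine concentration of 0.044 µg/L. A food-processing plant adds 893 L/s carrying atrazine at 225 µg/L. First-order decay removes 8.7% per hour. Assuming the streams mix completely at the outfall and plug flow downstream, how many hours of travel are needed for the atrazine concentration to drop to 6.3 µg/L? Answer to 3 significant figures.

14.2 h

After mixing, C = (7850·0.04400 + 893.0·225.0) / 8743 = 201300/8743 = 23.02 µg/L.
8.7%/h lost → k = −ln(1 − 0.087) = 0.09102 h⁻¹.
23.02·exp(−k·t) = 6.3 → t = ln(23.02/6.3)/k = 51250 s = 14.24 h.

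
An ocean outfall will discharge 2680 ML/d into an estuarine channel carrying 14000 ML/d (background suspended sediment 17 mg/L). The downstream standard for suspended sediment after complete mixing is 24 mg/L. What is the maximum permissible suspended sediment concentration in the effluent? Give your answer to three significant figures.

At the limit, (Qr·Cr + Qe·Cₑ)/(Qr + Qe) = 24:
Cₑ = (16680·24 − 14000·17.00) / 2680 = 60.57 mg/L.

60.6 mg/L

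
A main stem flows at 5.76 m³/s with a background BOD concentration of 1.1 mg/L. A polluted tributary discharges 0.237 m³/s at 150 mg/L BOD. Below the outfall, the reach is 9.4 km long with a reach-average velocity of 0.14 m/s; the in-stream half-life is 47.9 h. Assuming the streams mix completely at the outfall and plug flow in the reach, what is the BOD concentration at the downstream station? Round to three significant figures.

5.33 mg/L

Flow-weighted average: C = (5.760·1.100 + 0.2370·150.0) / 5.997 = 41.89/5.997 = 6.984 mg/L.
Travel time t = 9.4·1000 / 0.14 = 67140 s = 18.65 h.
Half-life 47.9 h → k = ln 2 / 47.9 = 0.01447 h⁻¹ = 0.3473 d⁻¹.
Decay over the reach: 6.984·exp(−kt) = 6.984·0.7635 = 5.332 mg/L.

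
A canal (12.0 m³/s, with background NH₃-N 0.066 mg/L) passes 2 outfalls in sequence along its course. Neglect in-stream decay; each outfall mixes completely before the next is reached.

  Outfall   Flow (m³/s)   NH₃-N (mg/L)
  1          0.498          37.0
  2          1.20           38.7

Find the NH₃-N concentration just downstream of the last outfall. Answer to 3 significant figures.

After outfall 1: Q = 12.00 + 0.4980 = 12.50 m³/s; C = (12.00·0.06600 + 0.4980·37.00)/12.50 = 1.538 mg/L.
After outfall 2: Q = 12.50 + 1.200 = 13.70 m³/s; C = (12.50·1.538 + 1.200·38.70)/13.70 = 4.793 mg/L.

4.79 mg/L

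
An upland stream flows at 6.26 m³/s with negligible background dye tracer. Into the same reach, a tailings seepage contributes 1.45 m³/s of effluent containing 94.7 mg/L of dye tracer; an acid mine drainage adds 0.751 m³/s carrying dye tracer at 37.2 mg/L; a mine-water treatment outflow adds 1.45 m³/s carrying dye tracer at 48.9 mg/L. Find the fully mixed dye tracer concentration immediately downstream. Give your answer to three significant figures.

Mass balance: C = (6.260·0 + 1.450·94.70 + 0.7510·37.20 + 1.450·48.90) / 9.911 = 236.2/9.911 = 23.83 mg/L.

23.8 mg/L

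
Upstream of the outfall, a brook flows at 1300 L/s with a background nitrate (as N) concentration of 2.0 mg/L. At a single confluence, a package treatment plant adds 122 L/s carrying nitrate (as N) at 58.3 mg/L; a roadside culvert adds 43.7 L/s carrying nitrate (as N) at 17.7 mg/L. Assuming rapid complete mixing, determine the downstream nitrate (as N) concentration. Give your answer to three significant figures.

Mass balance: C = (1300·2.000 + 122.0·58.30 + 43.70·17.70) / 1466 = 10490/1466 = 7.154 mg/L.

7.15 mg/L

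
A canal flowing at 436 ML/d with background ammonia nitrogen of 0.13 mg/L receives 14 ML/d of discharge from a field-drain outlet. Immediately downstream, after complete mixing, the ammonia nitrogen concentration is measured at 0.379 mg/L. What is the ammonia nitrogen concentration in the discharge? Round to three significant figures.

Mass balance: 436.0·0.1300 + 14.00·Cₑ = 450.0·0.3790
→ Cₑ = (450.0·0.3790 − 436.0·0.1300) / 14.00 = 8.134 mg/L.

8.13 mg/L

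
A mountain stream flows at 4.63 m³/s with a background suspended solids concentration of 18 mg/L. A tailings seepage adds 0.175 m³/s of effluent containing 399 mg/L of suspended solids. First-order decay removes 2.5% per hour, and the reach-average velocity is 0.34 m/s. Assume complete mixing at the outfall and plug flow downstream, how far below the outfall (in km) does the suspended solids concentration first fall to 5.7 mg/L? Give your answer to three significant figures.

83.2 km

After mixing, C = (4.630·18.00 + 0.1750·399.0) / 4.805 = 153.2/4.805 = 31.88 mg/L.
2.5%/h lost → k = −ln(1 − 0.025) = 0.02532 h⁻¹.
Set 31.88·exp(−k·t) = 5.7 → t = ln(31.88/5.7)/k = 244800 s = 67.99 h.
Distance = v·t = 0.34·244800 = 83220 m = 83.22 km.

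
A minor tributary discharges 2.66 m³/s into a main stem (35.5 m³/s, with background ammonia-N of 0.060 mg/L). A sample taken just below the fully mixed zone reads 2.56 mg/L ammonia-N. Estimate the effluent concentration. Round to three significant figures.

Mass balance: 35.50·0.06000 + 2.660·Cₑ = 38.16·2.560
→ Cₑ = (38.16·2.560 − 35.50·0.06000) / 2.660 = 35.92 mg/L.

35.9 mg/L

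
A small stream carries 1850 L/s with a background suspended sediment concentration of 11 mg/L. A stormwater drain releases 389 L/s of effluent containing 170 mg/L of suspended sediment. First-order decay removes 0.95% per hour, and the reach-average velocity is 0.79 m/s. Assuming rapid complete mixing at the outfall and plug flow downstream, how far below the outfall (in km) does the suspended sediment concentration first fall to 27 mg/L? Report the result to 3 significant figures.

107 km

Flow-weighted average: C = (1850·11.00 + 389.0·170.0) / 2239 = 86480/2239 = 38.62 mg/L.
0.95%/h lost → k = −ln(1 − 0.0095) = 0.009545 h⁻¹.
Set 38.62·exp(−k·t) = 27 → t = ln(38.62/27)/k = 135000 s = 37.51 h.
Distance = v·t = 0.79·135000 = 106700 m = 106.7 km.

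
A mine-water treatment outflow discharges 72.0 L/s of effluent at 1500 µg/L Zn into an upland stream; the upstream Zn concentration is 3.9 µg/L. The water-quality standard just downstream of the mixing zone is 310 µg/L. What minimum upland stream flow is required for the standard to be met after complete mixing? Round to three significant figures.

Set C_mix = 310: (Q·3.900 + 72.00·1500) / (Q + 72.00) = 310
→ Q = 72.00·(1500 − 310)/(310 − 3.900) = 279.9 L/s.

280 L/s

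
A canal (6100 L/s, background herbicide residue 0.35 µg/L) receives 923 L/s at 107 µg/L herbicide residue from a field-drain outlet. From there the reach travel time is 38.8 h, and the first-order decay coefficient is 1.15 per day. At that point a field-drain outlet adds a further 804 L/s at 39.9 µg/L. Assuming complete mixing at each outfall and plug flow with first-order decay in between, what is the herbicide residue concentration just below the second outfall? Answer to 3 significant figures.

Mixed concentration C = ΣQC/ΣQ = (6100·0.3500 + 923.0·107.0) / 7023 = 100900/7023 = 14.37 µg/L; combined flow 7023 L/s.
Applying C = C₀e^(−kt): 14.37 × 0.1558 = 2.238 µg/L.
Second outfall: C = (7023·2.238 + 804.0·39.90)/7827 = 6.107 µg/L.

6.11 µg/L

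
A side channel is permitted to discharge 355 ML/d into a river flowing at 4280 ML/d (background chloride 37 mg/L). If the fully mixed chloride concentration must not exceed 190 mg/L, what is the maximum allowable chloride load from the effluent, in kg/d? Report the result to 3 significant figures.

Mass balance at the limit: 4280·37.00 + 355.0·Cₑ = 4635·190 → Cₑ = 2035 mg/L.
355.0 ML/d = 4.109 m³/s. Load = 4.109 m³/s × 2035 g/m³ × 86 400 s/d = 722300 kg/d.

722000 kg/d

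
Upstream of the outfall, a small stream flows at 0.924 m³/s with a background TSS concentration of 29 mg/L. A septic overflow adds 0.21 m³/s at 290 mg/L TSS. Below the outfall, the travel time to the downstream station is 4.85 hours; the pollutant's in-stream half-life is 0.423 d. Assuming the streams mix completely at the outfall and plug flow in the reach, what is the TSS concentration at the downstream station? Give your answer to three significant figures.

Conservation of mass: C = (0.9240·29.00 + 0.2100·290.0) / 1.134 = 87.70/1.134 = 77.33 mg/L.
Half-life 0.423 d → k = ln 2 / 0.423 = 1.639 d⁻¹.
After decay, C = 77.33 × e^(−kt) = 77.33 × 0.7181 = 55.53 mg/L.

55.5 mg/L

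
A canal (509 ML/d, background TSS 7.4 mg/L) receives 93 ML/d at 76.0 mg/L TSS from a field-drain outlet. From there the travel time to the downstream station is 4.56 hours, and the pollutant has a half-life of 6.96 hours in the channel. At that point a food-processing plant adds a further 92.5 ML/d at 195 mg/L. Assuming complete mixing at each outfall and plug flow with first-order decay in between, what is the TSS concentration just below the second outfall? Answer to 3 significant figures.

35.9 mg/L

Mass balance: C = (509.0·7.400 + 93.00·76.00) / 602.0 = 10830/602.0 = 18.00 mg/L; combined flow 602.0 ML/d.
Half-life 6.96 h → k = ln 2 / 6.96 = 0.09959 h⁻¹ = 2.390 d⁻¹.
First-order decay: C = 18.00·exp(−k·t) = 18.00·0.6350 = 11.43 mg/L.
At the second outfall, C = (602.0·11.43 + 92.50·195.0) / (602.0 + 92.50) = 35.88 mg/L.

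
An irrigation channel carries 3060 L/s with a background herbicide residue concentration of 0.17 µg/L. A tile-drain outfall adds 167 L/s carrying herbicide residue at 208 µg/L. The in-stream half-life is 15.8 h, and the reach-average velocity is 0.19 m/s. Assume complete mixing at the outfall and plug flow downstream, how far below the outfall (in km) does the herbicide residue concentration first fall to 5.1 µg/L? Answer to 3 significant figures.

Mixed concentration C = ΣQC/ΣQ = (3060·0.1700 + 167.0·208.0) / 3227 = 35260/3227 = 10.93 µg/L.
Half-life 15.8 h → k = ln 2 / 15.8 = 0.04387 h⁻¹ = 1.053 d⁻¹.
Set 10.93·exp(−k·t) = 5.1 → t = ln(10.93/5.1)/k = 62520 s = 17.37 h.
Distance = v·t = 0.19·62520 = 11880 m = 11.88 km.

11.9 km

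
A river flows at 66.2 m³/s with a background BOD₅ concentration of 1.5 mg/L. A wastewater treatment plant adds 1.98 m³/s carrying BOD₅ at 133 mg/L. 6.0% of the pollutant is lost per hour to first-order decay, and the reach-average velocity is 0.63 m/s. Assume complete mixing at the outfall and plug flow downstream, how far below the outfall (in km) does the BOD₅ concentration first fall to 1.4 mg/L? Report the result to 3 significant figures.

48.9 km

Conservation of mass: C = (66.20·1.500 + 1.980·133.0) / 68.18 = 362.6/68.18 = 5.319 mg/L.
6.0%/h lost → k = −ln(1 − 0.06) = 0.06188 h⁻¹.
Set 5.319·exp(−k·t) = 1.4 → t = ln(5.319/1.4)/k = 77660 s = 21.57 h.
Distance = v·t = 0.63·77660 = 48930 m = 48.93 km.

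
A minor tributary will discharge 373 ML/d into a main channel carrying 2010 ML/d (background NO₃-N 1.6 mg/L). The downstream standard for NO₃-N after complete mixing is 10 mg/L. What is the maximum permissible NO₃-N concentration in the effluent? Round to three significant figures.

55.3 mg/L

At the limit, (Qr·Cr + Qe·Cₑ)/(Qr + Qe) = 10:
Cₑ = (2383·10 − 2010·1.600) / 373.0 = 55.27 mg/L.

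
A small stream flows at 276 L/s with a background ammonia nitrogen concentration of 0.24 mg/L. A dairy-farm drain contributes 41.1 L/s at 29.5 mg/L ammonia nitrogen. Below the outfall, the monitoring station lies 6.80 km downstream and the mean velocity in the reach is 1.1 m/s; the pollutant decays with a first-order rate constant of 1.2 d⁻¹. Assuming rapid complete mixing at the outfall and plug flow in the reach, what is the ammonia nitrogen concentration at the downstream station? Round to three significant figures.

Conservation of mass: C = (276.0·0.2400 + 41.10·29.50) / 317.1 = 1279/317.1 = 4.032 mg/L.
Travel time t = 6.80·1000 / 1.1 = 6182 s = 1.717 h.
Decay over the reach: 4.032·exp(−kt) = 4.032·0.9177 = 3.701 mg/L.

3.70 mg/L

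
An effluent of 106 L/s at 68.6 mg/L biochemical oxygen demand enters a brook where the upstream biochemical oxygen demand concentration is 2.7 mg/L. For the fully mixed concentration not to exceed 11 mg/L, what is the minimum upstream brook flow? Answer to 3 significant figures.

Set C_mix = 11: (Q·2.700 + 106.0·68.60) / (Q + 106.0) = 11
→ Q = 106.0·(68.60 − 11)/(11 − 2.700) = 735.6 L/s.

736 L/s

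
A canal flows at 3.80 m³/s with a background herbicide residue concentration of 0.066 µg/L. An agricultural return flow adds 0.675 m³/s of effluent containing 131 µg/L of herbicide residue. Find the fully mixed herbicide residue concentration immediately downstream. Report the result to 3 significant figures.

19.8 µg/L

After mixing, C = (3.800·0.06600 + 0.6750·131.0) / 4.475 = 88.68/4.475 = 19.82 µg/L.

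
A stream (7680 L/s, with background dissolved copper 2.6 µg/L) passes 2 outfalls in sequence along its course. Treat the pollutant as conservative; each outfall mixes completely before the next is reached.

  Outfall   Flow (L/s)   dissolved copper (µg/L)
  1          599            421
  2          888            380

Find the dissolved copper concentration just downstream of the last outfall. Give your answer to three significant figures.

Below outfall 1: Q → 8279 L/s, C = (7680·2.600 + 599.0·421.0)/8279 = 32.87 µg/L.
Below outfall 2: Q → 9167 L/s, C = (8279·32.87 + 888.0·380.0)/9167 = 66.50 µg/L.

66.5 µg/L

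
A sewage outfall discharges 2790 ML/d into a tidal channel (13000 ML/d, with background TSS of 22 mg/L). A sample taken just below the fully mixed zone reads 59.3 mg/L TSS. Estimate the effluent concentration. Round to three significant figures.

233 mg/L

Mass balance: 13000·22.00 + 2790·Cₑ = 15790·59.30
→ Cₑ = (15790·59.30 − 13000·22.00) / 2790 = 233.1 mg/L.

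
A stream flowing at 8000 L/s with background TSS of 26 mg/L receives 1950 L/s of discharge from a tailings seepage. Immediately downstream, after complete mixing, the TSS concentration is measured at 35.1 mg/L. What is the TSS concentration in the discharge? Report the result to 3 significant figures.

Mass balance: 8000·26.00 + 1950·Cₑ = 9950·35.10
→ Cₑ = (9950·35.10 − 8000·26.00) / 1950 = 72.43 mg/L.

72.4 mg/L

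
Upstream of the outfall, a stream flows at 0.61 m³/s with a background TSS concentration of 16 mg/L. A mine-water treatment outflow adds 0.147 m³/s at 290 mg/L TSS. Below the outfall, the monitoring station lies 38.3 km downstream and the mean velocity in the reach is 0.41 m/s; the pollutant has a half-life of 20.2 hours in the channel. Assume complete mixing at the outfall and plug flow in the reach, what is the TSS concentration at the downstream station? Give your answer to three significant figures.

Flow-weighted average: C = (0.6100·16.00 + 0.1470·290.0) / 0.7570 = 52.39/0.7570 = 69.21 mg/L.
Travel time t = 38.3·1000 / 0.41 = 93410 s = 25.95 h.
Half-life 20.2 h → k = ln 2 / 20.2 = 0.03431 h⁻¹ = 0.8235 d⁻¹.
Applying C = C₀e^(−kt): 69.21 × 0.4105 = 28.41 mg/L.

28.4 mg/L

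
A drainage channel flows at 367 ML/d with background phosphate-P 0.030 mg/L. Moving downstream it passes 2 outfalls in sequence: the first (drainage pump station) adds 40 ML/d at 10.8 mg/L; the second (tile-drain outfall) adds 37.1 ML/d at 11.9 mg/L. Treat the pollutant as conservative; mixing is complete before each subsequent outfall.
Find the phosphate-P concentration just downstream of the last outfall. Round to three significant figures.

Outfall 1: combined Q = 407.0 ML/d; C = (367.0·0.03000 + 40.00·10.80)/407.0 = 1.088 mg/L.
Outfall 2: combined Q = 444.1 ML/d; C = (407.0·1.088 + 37.10·11.90)/444.1 = 1.992 mg/L.

1.99 mg/L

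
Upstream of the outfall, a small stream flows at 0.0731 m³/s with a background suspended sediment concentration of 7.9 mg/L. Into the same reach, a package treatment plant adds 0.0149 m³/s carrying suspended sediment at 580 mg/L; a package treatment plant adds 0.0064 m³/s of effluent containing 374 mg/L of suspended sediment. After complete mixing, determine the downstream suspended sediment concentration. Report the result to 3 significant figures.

123 mg/L

Mixed concentration C = ΣQC/ΣQ = (0.07310·7.900 + 0.01490·580.0 + 0.006400·374.0) / 0.09440 = 11.61/0.09440 = 123.0 mg/L.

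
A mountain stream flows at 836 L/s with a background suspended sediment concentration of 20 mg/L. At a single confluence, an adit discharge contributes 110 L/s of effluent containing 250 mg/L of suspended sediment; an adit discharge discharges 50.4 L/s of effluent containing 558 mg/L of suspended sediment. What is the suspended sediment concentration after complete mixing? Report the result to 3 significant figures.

72.6 mg/L

Mixed concentration C = ΣQC/ΣQ = (836.0·20.00 + 110.0·250.0 + 50.40·558.0) / 996.4 = 72340/996.4 = 72.60 mg/L.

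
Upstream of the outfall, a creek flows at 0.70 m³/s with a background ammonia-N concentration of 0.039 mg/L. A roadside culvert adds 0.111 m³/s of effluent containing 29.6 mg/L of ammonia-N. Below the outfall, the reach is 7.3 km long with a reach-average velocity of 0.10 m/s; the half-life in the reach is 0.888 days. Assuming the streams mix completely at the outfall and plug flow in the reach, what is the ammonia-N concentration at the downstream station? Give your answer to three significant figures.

After mixing, C = (0.7000·0.03900 + 0.1110·29.60) / 0.8110 = 3.313/0.8110 = 4.085 mg/L.
Travel time t = 7.3·1000 / 0.10 = 73000 s = 20.28 h.
Half-life 0.888 d → k = ln 2 / 0.888 = 0.7806 d⁻¹.
After decay, C = 4.085 × e^(−kt) = 4.085 × 0.5171 = 2.112 mg/L.

2.11 mg/L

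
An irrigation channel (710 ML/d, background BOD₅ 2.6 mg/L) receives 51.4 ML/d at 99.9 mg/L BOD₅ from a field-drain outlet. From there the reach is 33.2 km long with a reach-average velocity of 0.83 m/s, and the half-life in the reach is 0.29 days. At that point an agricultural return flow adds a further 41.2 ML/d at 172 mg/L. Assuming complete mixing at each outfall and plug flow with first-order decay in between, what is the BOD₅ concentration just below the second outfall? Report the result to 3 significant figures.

Flow-weighted average: C = (710.0·2.600 + 51.40·99.90) / 761.4 = 6981/761.4 = 9.168 mg/L; combined flow 761.4 ML/d.
Travel time t = 33.2·1000 / 0.83 = 40000 s = 11.11 h.
Half-life 0.29 d → k = ln 2 / 0.29 = 2.390 d⁻¹.
After decay, C = 9.168 × e^(−kt) = 9.168 × 0.3307 = 3.032 mg/L.
At the second outfall, C = (761.4·3.032 + 41.20·172.0) / (761.4 + 41.20) = 11.71 mg/L.

11.7 mg/L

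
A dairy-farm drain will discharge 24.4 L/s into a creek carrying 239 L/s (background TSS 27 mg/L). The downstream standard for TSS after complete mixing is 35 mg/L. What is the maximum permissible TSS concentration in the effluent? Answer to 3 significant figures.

113 mg/L

At the limit, (Qr·Cr + Qe·Cₑ)/(Qr + Qe) = 35:
Cₑ = (263.4·35 − 239.0·27.00) / 24.40 = 113.4 mg/L.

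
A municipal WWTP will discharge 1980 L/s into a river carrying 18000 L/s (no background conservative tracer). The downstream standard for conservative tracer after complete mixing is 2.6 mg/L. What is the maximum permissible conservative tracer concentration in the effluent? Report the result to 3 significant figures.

26.2 mg/L

At the limit, (Qr·Cr + Qe·Cₑ)/(Qr + Qe) = 2.6:
Cₑ = (19980·2.6 − 18000·0) / 1980 = 26.24 mg/L.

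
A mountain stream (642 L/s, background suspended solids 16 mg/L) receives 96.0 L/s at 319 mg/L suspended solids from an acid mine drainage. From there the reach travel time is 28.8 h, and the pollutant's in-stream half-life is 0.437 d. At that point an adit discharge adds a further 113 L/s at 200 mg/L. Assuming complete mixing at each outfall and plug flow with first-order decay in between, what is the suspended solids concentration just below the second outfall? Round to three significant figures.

33.7 mg/L

Flow-weighted average: C = (642.0·16.00 + 96.00·319.0) / 738.0 = 40900/738.0 = 55.41 mg/L; combined flow 738.0 L/s.
Half-life 0.437 d → k = ln 2 / 0.437 = 1.586 d⁻¹.
Applying C = C₀e^(−kt): 55.41 × 0.1491 = 8.260 mg/L.
At the second outfall, C = (738.0·8.260 + 113.0·200.0) / (738.0 + 113.0) = 33.72 mg/L.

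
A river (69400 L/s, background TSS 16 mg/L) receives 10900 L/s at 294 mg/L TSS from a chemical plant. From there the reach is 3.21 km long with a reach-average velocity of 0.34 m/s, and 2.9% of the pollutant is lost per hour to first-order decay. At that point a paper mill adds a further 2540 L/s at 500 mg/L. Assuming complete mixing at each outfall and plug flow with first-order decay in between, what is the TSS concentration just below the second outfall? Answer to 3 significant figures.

Flow-weighted average: C = (69400·16.00 + 10900·294.0) / 80300 = 4315000/80300 = 53.74 mg/L; combined flow 80300 L/s.
Travel time t = 3.21·1000 / 0.34 = 9441 s = 2.623 h.
2.9%/h lost → k = −ln(1 − 0.029) = 0.02943 h⁻¹.
First-order decay: C = 53.74·exp(−k·t) = 53.74·0.9257 = 49.74 mg/L.
Second outfall: C = (80300·49.74 + 2540·500.0)/82840 = 63.55 mg/L.

63.6 mg/L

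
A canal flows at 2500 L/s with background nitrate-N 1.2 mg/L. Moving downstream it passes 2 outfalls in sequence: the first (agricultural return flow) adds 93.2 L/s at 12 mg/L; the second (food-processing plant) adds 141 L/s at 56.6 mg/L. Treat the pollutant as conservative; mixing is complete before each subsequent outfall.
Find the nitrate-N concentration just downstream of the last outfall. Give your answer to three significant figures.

4.43 mg/L

Outfall 1: combined Q = 2593 L/s; C = (2500·1.200 + 93.20·12.00)/2593 = 1.588 mg/L.
Outfall 2: combined Q = 2734 L/s; C = (2593·1.588 + 141.0·56.60)/2734 = 4.425 mg/L.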